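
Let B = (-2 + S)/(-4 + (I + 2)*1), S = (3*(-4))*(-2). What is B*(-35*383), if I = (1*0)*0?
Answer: 147455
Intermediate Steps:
I = 0 (I = 0*0 = 0)
S = 24 (S = -12*(-2) = 24)
B = -11 (B = (-2 + 24)/(-4 + (0 + 2)*1) = 22/(-4 + 2*1) = 22/(-4 + 2) = 22/(-2) = 22*(-½) = -11)
B*(-35*383) = -(-385)*383 = -11*(-13405) = 147455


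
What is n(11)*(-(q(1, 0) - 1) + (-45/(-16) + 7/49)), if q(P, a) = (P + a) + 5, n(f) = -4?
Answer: 229/28 ≈ 8.1786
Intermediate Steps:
q(P, a) = 5 + P + a
n(11)*(-(q(1, 0) - 1) + (-45/(-16) + 7/49)) = -4*(-((5 + 1 + 0) - 1) + (-45/(-16) + 7/49)) = -4*(-(6 - 1) + (-45*(-1/16) + 7*(1/49))) = -4*(-1*5 + (45/16 + 1/7)) = -4*(-5 + 331/112) = -4*(-229/112) = 229/28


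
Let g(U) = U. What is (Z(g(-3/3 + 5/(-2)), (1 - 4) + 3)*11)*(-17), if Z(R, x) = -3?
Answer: 561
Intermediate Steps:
(Z(g(-3/3 + 5/(-2)), (1 - 4) + 3)*11)*(-17) = -3*11*(-17) = -33*(-17) = 561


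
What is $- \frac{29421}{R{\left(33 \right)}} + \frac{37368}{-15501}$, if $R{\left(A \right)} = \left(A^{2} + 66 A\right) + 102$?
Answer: $- \frac{64660857}{5802541} \approx -11.144$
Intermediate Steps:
$R{\left(A \right)} = 102 + A^{2} + 66 A$
$- \frac{29421}{R{\left(33 \right)}} + \frac{37368}{-15501} = - \frac{29421}{102 + 33^{2} + 66 \cdot 33} + \frac{37368}{-15501} = - \frac{29421}{102 + 1089 + 2178} + 37368 \left(- \frac{1}{15501}\right) = - \frac{29421}{3369} - \frac{12456}{5167} = \left(-29421\right) \frac{1}{3369} - \frac{12456}{5167} = - \frac{9807}{1123} - \frac{12456}{5167} = - \frac{64660857}{5802541}$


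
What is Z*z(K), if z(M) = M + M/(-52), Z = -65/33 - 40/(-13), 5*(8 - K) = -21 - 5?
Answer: 4845/338 ≈ 14.334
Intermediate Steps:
K = 66/5 (K = 8 - (-21 - 5)/5 = 8 - ⅕*(-26) = 8 + 26/5 = 66/5 ≈ 13.200)
Z = 475/429 (Z = -65*1/33 - 40*(-1/13) = -65/33 + 40/13 = 475/429 ≈ 1.1072)
z(M) = 51*M/52 (z(M) = M + M*(-1/52) = M - M/52 = 51*M/52)
Z*z(K) = 475*((51/52)*(66/5))/429 = (475/429)*(1683/130) = 4845/338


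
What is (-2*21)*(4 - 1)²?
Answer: -378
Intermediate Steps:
(-2*21)*(4 - 1)² = -42*3² = -42*9 = -378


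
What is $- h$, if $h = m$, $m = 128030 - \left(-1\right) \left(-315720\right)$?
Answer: $187690$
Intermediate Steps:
$m = -187690$ ($m = 128030 - 315720 = -187690$)
$h = -187690$
$- h = \left(-1\right) \left(-187690\right) = 187690$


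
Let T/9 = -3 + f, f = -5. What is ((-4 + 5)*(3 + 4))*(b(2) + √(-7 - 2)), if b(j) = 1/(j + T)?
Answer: -⅒ + 21*I ≈ -0.1 + 21.0*I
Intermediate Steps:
T = -72 (T = 9*(-3 - 5) = 9*(-8) = -72)
b(j) = 1/(-72 + j) (b(j) = 1/(j - 72) = 1/(-72 + j))
((-4 + 5)*(3 + 4))*(b(2) + √(-7 - 2)) = ((-4 + 5)*(3 + 4))*(1/(-72 + 2) + √(-7 - 2)) = (1*7)*(1/(-70) + √(-9)) = 7*(-1/70 + 3*I) = -⅒ + 21*I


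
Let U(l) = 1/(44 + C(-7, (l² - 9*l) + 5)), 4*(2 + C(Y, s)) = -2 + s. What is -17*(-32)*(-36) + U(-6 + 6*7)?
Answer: -22384508/1143 ≈ -19584.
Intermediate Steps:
C(Y, s) = -5/2 + s/4 (C(Y, s) = -2 + (-2 + s)/4 = -2 + (-½ + s/4) = -5/2 + s/4)
U(l) = 1/(171/4 - 9*l/4 + l²/4) (U(l) = 1/(44 + (-5/2 + ((l² - 9*l) + 5)/4)) = 1/(44 + (-5/2 + (5 + l² - 9*l)/4)) = 1/(44 + (-5/2 + (5/4 - 9*l/4 + l²/4))) = 1/(44 + (-5/4 - 9*l/4 + l²/4)) = 1/(171/4 - 9*l/4 + l²/4))
-17*(-32)*(-36) + U(-6 + 6*7) = -17*(-32)*(-36) + 4/(171 + (-6 + 6*7)² - 9*(-6 + 6*7)) = 544*(-36) + 4/(171 + (-6 + 42)² - 9*(-6 + 42)) = -19584 + 4/(171 + 36² - 9*36) = -19584 + 4/(171 + 1296 - 324) = -19584 + 4/1143 = -22384508/1143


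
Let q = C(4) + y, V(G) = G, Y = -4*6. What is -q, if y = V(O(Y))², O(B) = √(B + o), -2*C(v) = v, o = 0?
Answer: 26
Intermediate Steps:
C(v) = -v/2
Y = -24
O(B) = √B (O(B) = √(B + 0) = √B)
y = -24 (y = (√(-24))² = (2*I*√6)² = -24)
q = -26 (q = -½*4 - 24 = -2 - 24 = -26)
-q = -1*(-26) = 26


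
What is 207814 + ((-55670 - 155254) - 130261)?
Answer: -133371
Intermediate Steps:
207814 + ((-55670 - 155254) - 130261) = 207814 + (-210924 - 130261) = 207814 - 341185 = -133371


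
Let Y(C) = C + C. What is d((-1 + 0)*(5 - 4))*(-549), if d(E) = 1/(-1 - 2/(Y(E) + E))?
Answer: 1647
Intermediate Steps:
Y(C) = 2*C
d(E) = 1/(-1 - 2/(3*E)) (d(E) = 1/(-1 - 2/(2*E + E)) = 1/(-1 - 2*1/(3*E)) = 1/(-1 - 2/(3*E)))
d((-1 + 0)*(5 - 4))*(-549) = -3*(-1 + 0)*(5 - 4)/(2 + 3*((-1 + 0)*(5 - 4)))*(-549) = -3*(-1*1)/(2 + 3*(-1*1))*(-549) = -3*(-1)/(2 + 3*(-1))*(-549) = -3*(-1)/(2 - 3)*(-549) = -3*(-1)/(-1)*(-549) = -3*(-1)*(-1)*(-549) = -3*(-549) = 1647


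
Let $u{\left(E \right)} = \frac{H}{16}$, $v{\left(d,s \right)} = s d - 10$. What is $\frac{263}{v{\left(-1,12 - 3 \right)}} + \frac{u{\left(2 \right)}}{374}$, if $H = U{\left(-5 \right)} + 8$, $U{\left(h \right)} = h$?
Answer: $- \frac{1573735}{113696} \approx -13.842$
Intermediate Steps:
$v{\left(d,s \right)} = -10 + d s$ ($v{\left(d,s \right)} = d s - 10 = -10 + d s$)
$H = 3$ ($H = -5 + 8 = 3$)
$u{\left(E \right)} = \frac{3}{16}$
$\frac{263}{v{\left(-1,12 - 3 \right)}} + \frac{u{\left(2 \right)}}{374} = \frac{263}{-10 - \left(12 - 3\right)} + \frac{3}{16 \cdot 374} = \frac{263}{-10 - \left(12 - 3\right)} + \frac{3}{16} \cdot \frac{1}{374} = \frac{263}{-10 - 9} + \frac{3}{5984} = \frac{263}{-19} + \frac{3}{5984} = 263 \left(- \frac{1}{19}\right) + \frac{3}{5984} = - \frac{263}{19} + \frac{3}{5984} = - \frac{1573735}{113696}$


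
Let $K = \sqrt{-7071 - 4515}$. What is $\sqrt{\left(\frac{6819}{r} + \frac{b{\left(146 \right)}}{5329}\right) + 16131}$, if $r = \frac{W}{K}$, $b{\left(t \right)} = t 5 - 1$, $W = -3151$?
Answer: $\frac{\sqrt{853507812609228 - 114502459101 i \sqrt{11586}}}{230023} \approx 127.01 - 0.91699 i$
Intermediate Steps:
$b{\left(t \right)} = -1 + 5 t$ ($b{\left(t \right)} = 5 t - 1 = -1 + 5 t$)
$K = i \sqrt{11586}$ ($K = \sqrt{-11586} = i \sqrt{11586} \approx 107.64 i$)
$r = \frac{3151 i \sqrt{11586}}{11586}$ ($r = - \frac{3151}{i \sqrt{11586}} = - 3151 \left(- \frac{i \sqrt{11586}}{11586}\right) = \frac{3151 i \sqrt{11586}}{11586} \approx 29.274 i$)
$\sqrt{\left(\frac{6819}{r} + \frac{b{\left(146 \right)}}{5329}\right) + 16131} = \sqrt{\left(\frac{6819}{\frac{3151}{11586} i \sqrt{11586}} + \frac{-1 + 5 \cdot 146}{5329}\right) + 16131} = \sqrt{\left(6819 \left(- \frac{i \sqrt{11586}}{3151}\right) + \left(-1 + 730\right) \frac{1}{5329}\right) + 16131} = \sqrt{\left(- \frac{6819 i \sqrt{11586}}{3151} + 729 \cdot \frac{1}{5329}\right) + 16131} = \sqrt{\left(- \frac{6819 i \sqrt{11586}}{3151} + \frac{729}{5329}\right) + 16131} = \sqrt{\left(\frac{729}{5329} - \frac{6819 i \sqrt{11586}}{3151}\right) + 16131} = \sqrt{\frac{85962828}{5329} - \frac{6819 i \sqrt{11586}}{3151}}$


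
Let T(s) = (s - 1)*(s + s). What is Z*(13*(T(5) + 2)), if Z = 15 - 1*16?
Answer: -546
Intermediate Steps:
Z = -1 (Z = 15 - 16 = -1)
T(s) = 2*s*(-1 + s) (T(s) = (-1 + s)*(2*s) = 2*s*(-1 + s))
Z*(13*(T(5) + 2)) = -13*(2*5*(-1 + 5) + 2) = -13*(2*5*4 + 2) = -13*(40 + 2) = -13*42 = -1*546 = -546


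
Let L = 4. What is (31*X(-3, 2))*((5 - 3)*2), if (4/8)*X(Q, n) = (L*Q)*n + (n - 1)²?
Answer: -5704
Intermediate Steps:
X(Q, n) = 2*(-1 + n)² + 8*Q*n (X(Q, n) = 2*((4*Q)*n + (n - 1)²) = 2*(4*Q*n + (-1 + n)²) = 2*((-1 + n)² + 4*Q*n) = 2*(-1 + n)² + 8*Q*n)
(31*X(-3, 2))*((5 - 3)*2) = (31*(2*(-1 + 2)² + 8*(-3)*2))*((5 - 3)*2) = (31*(2*1² - 48))*(2*2) = (31*(2*1 - 48))*4 = (31*(2 - 48))*4 = (31*(-46))*4 = -1426*4 = -5704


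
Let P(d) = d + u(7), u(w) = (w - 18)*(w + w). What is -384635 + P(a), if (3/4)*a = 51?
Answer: -384721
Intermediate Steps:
a = 68 (a = (4/3)*51 = 68)
u(w) = 2*w*(-18 + w) (u(w) = (-18 + w)*(2*w) = 2*w*(-18 + w))
P(d) = -154 + d (P(d) = d + 2*7*(-18 + 7) = d + 2*7*(-11) = d - 154 = -154 + d)
-384635 + P(a) = -384635 + (-154 + 68) = -384635 - 86 = -384721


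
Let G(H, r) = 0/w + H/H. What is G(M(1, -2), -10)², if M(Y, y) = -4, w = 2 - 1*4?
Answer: 1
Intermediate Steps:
w = -2 (w = 2 - 4 = -2)
G(H, r) = 1 (G(H, r) = 0/(-2) + H/H = 0*(-½) + 1 = 0 + 1 = 1)
G(M(1, -2), -10)² = 1² = 1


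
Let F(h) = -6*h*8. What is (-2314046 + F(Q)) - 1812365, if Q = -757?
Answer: -4090075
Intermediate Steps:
F(h) = -48*h
(-2314046 + F(Q)) - 1812365 = (-2314046 - 48*(-757)) - 1812365 = (-2314046 + 36336) - 1812365 = -2277710 - 1812365 = -4090075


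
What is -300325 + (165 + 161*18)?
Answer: -297262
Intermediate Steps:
-300325 + (165 + 161*18) = -300325 + (165 + 2898) = -300325 + 3063 = -297262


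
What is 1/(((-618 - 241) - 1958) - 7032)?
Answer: -1/9849 ≈ -0.00010153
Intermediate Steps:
1/(((-618 - 241) - 1958) - 7032) = 1/((-859 - 1958) - 7032) = 1/(-2817 - 7032) = 1/(-9849) = -1/9849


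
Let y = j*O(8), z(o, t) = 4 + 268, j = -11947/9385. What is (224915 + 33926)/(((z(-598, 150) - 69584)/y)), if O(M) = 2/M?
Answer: 3092373427/2601972480 ≈ 1.1885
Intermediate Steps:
j = -11947/9385 (j = -11947*1/9385 = -11947/9385 ≈ -1.2730)
z(o, t) = 272
y = -11947/37540 (y = -23894/(9385*8) = -11947/9385*1/4 = -11947/37540 ≈ -0.31825)
(224915 + 33926)/(((z(-598, 150) - 69584)/y)) = (224915 + 33926)/(((272 - 69584)/(-11947/37540))) = 258841/((-69312*(-37540/11947))) = 258841/(2601972480/11947) = 258841*(11947/2601972480) = 3092373427/2601972480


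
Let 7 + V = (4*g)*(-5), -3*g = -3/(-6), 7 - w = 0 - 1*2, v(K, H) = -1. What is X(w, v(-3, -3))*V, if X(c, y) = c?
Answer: -33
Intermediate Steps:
w = 9 (w = 7 - (0 - 1*2) = 7 - (0 - 2) = 7 - 1*(-2) = 7 + 2 = 9)
g = -1/6 (g = -(-1)/(-6) = -(-1)*(-1)/6 = -1/3*1/2 = -1/6 ≈ -0.16667)
V = -11/3 (V = -7 + (4*(-1/6))*(-5) = -7 - 2/3*(-5) = -7 + 10/3 = -11/3 ≈ -3.6667)
X(w, v(-3, -3))*V = 9*(-11/3) = -33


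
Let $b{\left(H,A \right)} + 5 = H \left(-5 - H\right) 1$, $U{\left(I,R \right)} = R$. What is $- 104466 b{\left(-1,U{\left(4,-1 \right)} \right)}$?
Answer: $104466$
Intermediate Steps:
$b{\left(H,A \right)} = -5 + H \left(-5 - H\right)$ ($b{\left(H,A \right)} = -5 + H \left(-5 - H\right) 1 = -5 + H \left(-5 - H\right)$)
$- 104466 b{\left(-1,U{\left(4,-1 \right)} \right)} = - 104466 \left(-5 - \left(-1\right)^{2} - -5\right) = - 104466 \left(-5 - 1 + 5\right) = \left(-104466\right) \left(-1\right) = 104466$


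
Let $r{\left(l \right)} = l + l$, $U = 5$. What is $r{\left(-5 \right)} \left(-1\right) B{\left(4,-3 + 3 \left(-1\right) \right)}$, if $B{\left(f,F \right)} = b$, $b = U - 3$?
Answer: $20$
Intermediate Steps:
$b = 2$ ($b = 5 - 3 = 2$)
$B{\left(f,F \right)} = 2$
$r{\left(l \right)} = 2 l$
$r{\left(-5 \right)} \left(-1\right) B{\left(4,-3 + 3 \left(-1\right) \right)} = 2 \left(-5\right) \left(-1\right) 2 = \left(-10\right) \left(-1\right) 2 = 10 \cdot 2 = 20$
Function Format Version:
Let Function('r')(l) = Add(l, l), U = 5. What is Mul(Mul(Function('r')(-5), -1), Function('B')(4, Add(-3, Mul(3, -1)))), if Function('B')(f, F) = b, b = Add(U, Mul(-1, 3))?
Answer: 20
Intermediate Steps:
b = 2 (b = Add(5, Mul(-1, 3)) = Add(5, -3) = 2)
Function('B')(f, F) = 2
Function('r')(l) = Mul(2, l)
Mul(Mul(Function('r')(-5), -1), Function('B')(4, Add(-3, Mul(3, -1)))) = Mul(Mul(Mul(2, -5), -1), 2) = Mul(Mul(-10, -1), 2) = Mul(10, 2) = 20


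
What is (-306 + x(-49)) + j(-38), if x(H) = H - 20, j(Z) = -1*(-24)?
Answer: -351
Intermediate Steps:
j(Z) = 24
x(H) = -20 + H
(-306 + x(-49)) + j(-38) = (-306 + (-20 - 49)) + 24 = (-306 - 69) + 24 = -375 + 24 = -351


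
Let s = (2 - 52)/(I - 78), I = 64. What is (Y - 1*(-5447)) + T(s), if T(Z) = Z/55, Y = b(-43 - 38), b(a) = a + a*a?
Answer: 918384/77 ≈ 11927.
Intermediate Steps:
s = 25/7 (s = (2 - 52)/(64 - 78) = -50/(-14) = -50*(-1/14) = 25/7 ≈ 3.5714)
b(a) = a + a**2
Y = 6480 (Y = (-43 - 38)*(1 + (-43 - 38)) = -81*(1 - 81) = -81*(-80) = 6480)
T(Z) = Z/55 (T(Z) = Z*(1/55) = Z/55)
(Y - 1*(-5447)) + T(s) = (6480 - 1*(-5447)) + (1/55)*(25/7) = (6480 + 5447) + 5/77 = 11927 + 5/77 = 918384/77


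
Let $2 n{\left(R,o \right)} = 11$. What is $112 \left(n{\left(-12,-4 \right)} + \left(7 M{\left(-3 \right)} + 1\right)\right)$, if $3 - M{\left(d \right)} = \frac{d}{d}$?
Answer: $2296$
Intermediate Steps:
$M{\left(d \right)} = 2$ ($M{\left(d \right)} = 3 - \frac{d}{d} = 3 - 1 = 2$)
$n{\left(R,o \right)} = \frac{11}{2}$ ($n{\left(R,o \right)} = \frac{1}{2} \cdot 11 = \frac{11}{2}$)
$112 \left(n{\left(-12,-4 \right)} + \left(7 M{\left(-3 \right)} + 1\right)\right) = 112 \left(\frac{11}{2} + \left(7 \cdot 2 + 1\right)\right) = 112 \left(\frac{11}{2} + \left(14 + 1\right)\right) = 112 \left(\frac{11}{2} + 15\right) = 112 \cdot \frac{41}{2} = 2296$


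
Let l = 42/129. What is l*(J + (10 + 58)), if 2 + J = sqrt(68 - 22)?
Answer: 924/43 + 14*sqrt(46)/43 ≈ 23.697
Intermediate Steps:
l = 14/43 (l = 42*(1/129) = 14/43 ≈ 0.32558)
J = -2 + sqrt(46) (J = -2 + sqrt(68 - 22) = -2 + sqrt(46) ≈ 4.7823)
l*(J + (10 + 58)) = 14*((-2 + sqrt(46)) + (10 + 58))/43 = 14*((-2 + sqrt(46)) + 68)/43 = 14*(66 + sqrt(46))/43 = 924/43 + 14*sqrt(46)/43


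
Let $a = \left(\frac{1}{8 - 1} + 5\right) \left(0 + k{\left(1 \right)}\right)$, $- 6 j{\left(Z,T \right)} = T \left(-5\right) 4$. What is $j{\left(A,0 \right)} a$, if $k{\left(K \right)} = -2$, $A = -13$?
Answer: $0$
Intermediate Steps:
$j{\left(Z,T \right)} = \frac{10 T}{3}$ ($j{\left(Z,T \right)} = - \frac{T \left(-5\right) 4}{6} = - \frac{- 5 T 4}{6} = - \frac{\left(-20\right) T}{6} = \frac{10 T}{3}$)
$a = - \frac{72}{7}$ ($a = \left(\frac{1}{8 - 1} + 5\right) \left(0 - 2\right) = \left(\frac{1}{7} + 5\right) \left(-2\right) = \frac{36}{7} \left(-2\right) = - \frac{72}{7} \approx -10.286$)
$j{\left(A,0 \right)} a = \frac{10}{3} \cdot 0 \left(- \frac{72}{7}\right) = 0 \left(- \frac{72}{7}\right) = 0$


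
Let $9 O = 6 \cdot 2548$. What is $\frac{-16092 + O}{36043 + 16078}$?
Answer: $- \frac{43180}{156363} \approx -0.27615$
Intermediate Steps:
$O = \frac{5096}{3}$ ($O = \frac{6 \cdot 2548}{9} = \frac{1}{9} \cdot 15288 = \frac{5096}{3} \approx 1698.7$)
$\frac{-16092 + O}{36043 + 16078} = \frac{-16092 + \frac{5096}{3}}{36043 + 16078} = - \frac{43180}{3 \cdot 52121} = \left(- \frac{43180}{3}\right) \frac{1}{52121} = - \frac{43180}{156363}$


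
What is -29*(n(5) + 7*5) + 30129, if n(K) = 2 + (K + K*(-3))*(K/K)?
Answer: 29346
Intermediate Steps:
n(K) = 2 - 2*K (n(K) = 2 + (K - 3*K)*1 = 2 - 2*K*1 = 2 - 2*K)
-29*(n(5) + 7*5) + 30129 = -29*((2 - 2*5) + 7*5) + 30129 = -29*((2 - 10) + 35) + 30129 = -29*(-8 + 35) + 30129 = -29*27 + 30129 = -783 + 30129 = 29346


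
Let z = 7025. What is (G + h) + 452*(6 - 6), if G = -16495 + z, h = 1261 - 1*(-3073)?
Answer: -5136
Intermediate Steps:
h = 4334 (h = 1261 + 3073 = 4334)
G = -9470 (G = -16495 + 7025 = -9470)
(G + h) + 452*(6 - 6) = (-9470 + 4334) + 452*(6 - 6) = -5136 + 452*0 = -5136 + 0 = -5136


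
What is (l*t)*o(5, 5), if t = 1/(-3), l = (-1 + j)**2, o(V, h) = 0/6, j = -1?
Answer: 0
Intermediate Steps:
o(V, h) = 0 (o(V, h) = 0*(1/6) = 0)
l = 4 (l = (-1 - 1)**2 = (-2)**2 = 4)
t = -1/3 (t = 1*(-1/3) = -1/3 ≈ -0.33333)
(l*t)*o(5, 5) = (4*(-1/3))*0 = -4/3*0 = 0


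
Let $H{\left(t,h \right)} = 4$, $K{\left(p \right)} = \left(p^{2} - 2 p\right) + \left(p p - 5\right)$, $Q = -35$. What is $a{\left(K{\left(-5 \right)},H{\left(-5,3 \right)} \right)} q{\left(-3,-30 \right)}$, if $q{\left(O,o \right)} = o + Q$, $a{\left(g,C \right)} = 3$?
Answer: $-195$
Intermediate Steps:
$K{\left(p \right)} = -5 - 2 p + 2 p^{2}$ ($K{\left(p \right)} = \left(p^{2} - 2 p\right) + \left(p^{2} - 5\right) = \left(p^{2} - 2 p\right) + \left(-5 + p^{2}\right) = -5 - 2 p + 2 p^{2}$)
$q{\left(O,o \right)} = -35 + o$ ($q{\left(O,o \right)} = o - 35 = -35 + o$)
$a{\left(K{\left(-5 \right)},H{\left(-5,3 \right)} \right)} q{\left(-3,-30 \right)} = 3 \left(-35 - 30\right) = 3 \left(-65\right) = -195$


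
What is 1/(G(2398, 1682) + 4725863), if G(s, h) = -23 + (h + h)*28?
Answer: 1/4820032 ≈ 2.0747e-7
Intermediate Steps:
G(s, h) = -23 + 56*h (G(s, h) = -23 + (2*h)*28 = -23 + 56*h)
1/(G(2398, 1682) + 4725863) = 1/((-23 + 56*1682) + 4725863) = 1/((-23 + 94192) + 4725863) = 1/(94169 + 4725863) = 1/4820032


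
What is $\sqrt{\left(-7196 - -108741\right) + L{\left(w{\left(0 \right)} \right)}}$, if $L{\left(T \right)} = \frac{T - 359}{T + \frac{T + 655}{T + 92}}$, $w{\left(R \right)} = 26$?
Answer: $\frac{\sqrt{1427067763339}}{3749} \approx 318.65$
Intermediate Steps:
$L{\left(T \right)} = \frac{-359 + T}{T + \frac{655 + T}{92 + T}}$ ($L{\left(T \right)} = \frac{T - 359}{T + \frac{655 + T}{92 + T}} = \frac{-359 + T}{T + \frac{655 + T}{92 + T}}$)
$\sqrt{\left(-7196 - -108741\right) + L{\left(w{\left(0 \right)} \right)}} = \sqrt{\left(-7196 - -108741\right) + \frac{-33028 + 26^{2} - 6942}{655 + 26^{2} + 93 \cdot 26}} = \sqrt{\left(-7196 + 108741\right) + \frac{-33028 + 676 - 6942}{655 + 676 + 2418}} = \sqrt{101545 + \frac{1}{3749} \left(-39294\right)} = \sqrt{101545 - \frac{39294}{3749}} = \sqrt{\frac{380652911}{3749}} = \frac{\sqrt{1427067763339}}{3749}$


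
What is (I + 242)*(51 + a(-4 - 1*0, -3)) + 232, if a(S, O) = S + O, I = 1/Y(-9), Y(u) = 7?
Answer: 76204/7 ≈ 10886.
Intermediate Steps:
I = ⅐ (I = 1/7 = ⅐ ≈ 0.14286)
a(S, O) = O + S
(I + 242)*(51 + a(-4 - 1*0, -3)) + 232 = (⅐ + 242)*(51 + (-3 + (-4 - 1*0))) + 232 = 1695*(51 + (-3 + (-4 + 0)))/7 + 232 = 1695*(51 + (-3 - 4))/7 + 232 = 1695*(51 - 7)/7 + 232 = (1695/7)*44 + 232 = 74580/7 + 232 = 76204/7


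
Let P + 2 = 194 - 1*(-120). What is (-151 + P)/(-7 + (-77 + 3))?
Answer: -161/81 ≈ -1.9877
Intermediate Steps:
P = 312 (P = -2 + (194 - 1*(-120)) = -2 + (194 + 120) = -2 + 314 = 312)
(-151 + P)/(-7 + (-77 + 3)) = (-151 + 312)/(-7 + (-77 + 3)) = 161/(-7 - 74) = 161/(-81) = 161*(-1/81) = -161/81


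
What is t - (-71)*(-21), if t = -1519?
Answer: -3010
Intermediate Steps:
t - (-71)*(-21) = -1519 - (-71)*(-21) = -1519 - 1*1491 = -1519 - 1491 = -3010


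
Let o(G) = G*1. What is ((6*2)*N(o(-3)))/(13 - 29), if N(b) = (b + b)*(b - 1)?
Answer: -18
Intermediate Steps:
o(G) = G
N(b) = 2*b*(-1 + b) (N(b) = (2*b)*(-1 + b) = 2*b*(-1 + b))
((6*2)*N(o(-3)))/(13 - 29) = ((6*2)*(2*(-3)*(-1 - 3)))/(13 - 29) = (12*(2*(-3)*(-4)))/(-16) = (12*24)*(-1/16) = 288*(-1/16) = -18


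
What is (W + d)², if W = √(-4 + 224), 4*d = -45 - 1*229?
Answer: 19649/4 - 274*√55 ≈ 2880.2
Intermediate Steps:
d = -137/2 (d = (-45 - 1*229)/4 = (-45 - 229)/4 = (¼)*(-274) = -137/2 ≈ -68.500)
W = 2*√55 (W = √220 = 2*√55 ≈ 14.832)
(W + d)² = (2*√55 - 137/2)² = (-137/2 + 2*√55)²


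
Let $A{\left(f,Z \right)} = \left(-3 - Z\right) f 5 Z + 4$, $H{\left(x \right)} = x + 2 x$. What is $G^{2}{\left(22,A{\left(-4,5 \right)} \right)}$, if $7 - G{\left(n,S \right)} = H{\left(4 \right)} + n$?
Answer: $729$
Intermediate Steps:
$H{\left(x \right)} = 3 x$
$A{\left(f,Z \right)} = 4 + 5 Z f \left(-3 - Z\right)$ ($A{\left(f,Z \right)} = f \left(-3 - Z\right) 5 Z + 4 = 5 f \left(-3 - Z\right) Z + 4 = 5 Z f \left(-3 - Z\right) + 4 = 4 + 5 Z f \left(-3 - Z\right)$)
$G{\left(n,S \right)} = -5 - n$ ($G{\left(n,S \right)} = 7 - \left(3 \cdot 4 + n\right) = 7 - \left(12 + n\right) = -5 - n$)
$G^{2}{\left(22,A{\left(-4,5 \right)} \right)} = \left(-5 - 22\right)^{2} = \left(-27\right)^{2} = 729$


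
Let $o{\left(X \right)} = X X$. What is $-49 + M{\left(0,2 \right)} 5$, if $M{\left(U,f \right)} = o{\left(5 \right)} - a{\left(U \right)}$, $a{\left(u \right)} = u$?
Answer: $76$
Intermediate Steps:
$o{\left(X \right)} = X^{2}$
$M{\left(U,f \right)} = 25 - U$ ($M{\left(U,f \right)} = 5^{2} - U = 25 - U$)
$-49 + M{\left(0,2 \right)} 5 = -49 + \left(25 - 0\right) 5 = -49 + \left(25 + 0\right) 5 = -49 + 25 \cdot 5 = -49 + 125 = 76$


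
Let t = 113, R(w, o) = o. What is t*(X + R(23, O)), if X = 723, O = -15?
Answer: 80004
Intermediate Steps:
t*(X + R(23, O)) = 113*(723 - 15) = 113*708 = 80004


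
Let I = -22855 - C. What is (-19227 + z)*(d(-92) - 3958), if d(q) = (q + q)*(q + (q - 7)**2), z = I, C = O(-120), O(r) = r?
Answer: 75129352268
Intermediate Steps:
C = -120
I = -22735 (I = -22855 - 1*(-120) = -22855 + 120 = -22735)
z = -22735
d(q) = 2*q*(q + (-7 + q)**2) (d(q) = (2*q)*(q + (-7 + q)**2) = 2*q*(q + (-7 + q)**2))
(-19227 + z)*(d(-92) - 3958) = (-19227 - 22735)*(2*(-92)*(-92 + (-7 - 92)**2) - 3958) = -41962*(2*(-92)*(-92 + (-99)**2) - 3958) = -41962*(2*(-92)*(-92 + 9801) - 3958) = -41962*(2*(-92)*9709 - 3958) = -41962*(-1786456 - 3958) = -41962*(-1790414) = 75129352268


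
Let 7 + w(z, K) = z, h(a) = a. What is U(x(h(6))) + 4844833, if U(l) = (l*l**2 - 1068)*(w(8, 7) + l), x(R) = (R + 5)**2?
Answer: 220844979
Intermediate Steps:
w(z, K) = -7 + z
x(R) = (5 + R)**2
U(l) = (1 + l)*(-1068 + l**3) (U(l) = (l*l**2 - 1068)*((-7 + 8) + l) = (l**3 - 1068)*(1 + l) = (-1068 + l**3)*(1 + l) = (1 + l)*(-1068 + l**3))
U(x(h(6))) + 4844833 = (-1068 + ((5 + 6)**2)**3 + ((5 + 6)**2)**4 - 1068*(5 + 6)**2) + 4844833 = (-1068 + (11**2)**3 + (11**2)**4 - 1068*11**2) + 4844833 = (-1068 + 121**3 + 121**4 - 1068*121) + 4844833 = (-1068 + 1771561 + 214358881 - 129228) + 4844833 = 216000146 + 4844833 = 220844979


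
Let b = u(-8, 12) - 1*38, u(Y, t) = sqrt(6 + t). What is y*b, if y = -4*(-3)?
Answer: -456 + 36*sqrt(2) ≈ -405.09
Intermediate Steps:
y = 12
b = -38 + 3*sqrt(2) (b = sqrt(6 + 12) - 1*38 = sqrt(18) - 38 = 3*sqrt(2) - 38 = -38 + 3*sqrt(2) ≈ -33.757)
y*b = 12*(-38 + 3*sqrt(2)) = -456 + 36*sqrt(2)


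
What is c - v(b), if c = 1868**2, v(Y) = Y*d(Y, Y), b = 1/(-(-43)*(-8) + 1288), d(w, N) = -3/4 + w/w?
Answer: 13176065023/3776 ≈ 3.4894e+6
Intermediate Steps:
d(w, N) = 1/4 (d(w, N) = -3*1/4 + 1 = -3/4 + 1 = 1/4)
b = 1/944 (b = 1/(-1*344 + 1288) = 1/(-344 + 1288) = 1/944 ≈ 0.0010593)
v(Y) = Y/4 (v(Y) = Y*(1/4) = Y/4)
c = 3489424
c - v(b) = 3489424 - 1/(4*944) = 3489424 - 1*1/3776 = 3489424 - 1/3776 = 13176065023/3776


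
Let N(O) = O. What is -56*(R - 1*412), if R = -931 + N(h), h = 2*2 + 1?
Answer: 74928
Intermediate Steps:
h = 5 (h = 4 + 1 = 5)
R = -926 (R = -931 + 5 = -926)
-56*(R - 1*412) = -56*(-926 - 1*412) = -56*(-926 - 412) = -56*(-1338) = 74928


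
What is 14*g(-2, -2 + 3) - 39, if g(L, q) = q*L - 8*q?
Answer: -179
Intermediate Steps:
g(L, q) = -8*q + L*q (g(L, q) = L*q - 8*q = -8*q + L*q)
14*g(-2, -2 + 3) - 39 = 14*((-2 + 3)*(-8 - 2)) - 39 = 14*(1*(-10)) - 39 = 14*(-10) - 39 = -140 - 39 = -179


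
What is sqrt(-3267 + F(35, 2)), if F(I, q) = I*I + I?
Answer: 3*I*sqrt(223) ≈ 44.8*I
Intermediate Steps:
F(I, q) = I + I**2 (F(I, q) = I**2 + I = I + I**2)
sqrt(-3267 + F(35, 2)) = sqrt(-3267 + 35*(1 + 35)) = sqrt(-3267 + 35*36) = sqrt(-3267 + 1260) = sqrt(-2007) = 3*I*sqrt(223)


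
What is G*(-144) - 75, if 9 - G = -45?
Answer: -7851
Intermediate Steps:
G = 54 (G = 9 - 1*(-45) = 9 + 45 = 54)
G*(-144) - 75 = 54*(-144) - 75 = -7776 - 75 = -7851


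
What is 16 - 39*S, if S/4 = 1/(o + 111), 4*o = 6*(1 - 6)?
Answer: 1000/69 ≈ 14.493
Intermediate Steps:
o = -15/2 (o = (6*(1 - 6))/4 = (6*(-5))/4 = (¼)*(-30) = -15/2 ≈ -7.5000)
S = 8/207 (S = 4/(-15/2 + 111) = 4/(207/2) = 4*(2/207) = 8/207 ≈ 0.038647)
16 - 39*S = 16 - 39*8/207 = 16 - 104/69 = 1000/69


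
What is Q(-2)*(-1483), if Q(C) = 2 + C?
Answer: 0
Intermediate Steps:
Q(-2)*(-1483) = (2 - 2)*(-1483) = 0*(-1483) = 0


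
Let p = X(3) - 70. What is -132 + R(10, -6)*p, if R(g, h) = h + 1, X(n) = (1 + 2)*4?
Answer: 158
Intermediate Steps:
X(n) = 12 (X(n) = 3*4 = 12)
R(g, h) = 1 + h
p = -58 (p = 12 - 70 = -58)
-132 + R(10, -6)*p = -132 + (1 - 6)*(-58) = -132 - 5*(-58) = -132 + 290 = 158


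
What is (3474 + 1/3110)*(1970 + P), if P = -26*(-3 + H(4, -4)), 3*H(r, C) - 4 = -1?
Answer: 10922986551/1555 ≈ 7.0244e+6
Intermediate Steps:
H(r, C) = 1 (H(r, C) = 4/3 + (⅓)*(-1) = 4/3 - ⅓ = 1)
P = 52 (P = -26*(-3 + 1) = -26*(-2) = 52)
(3474 + 1/3110)*(1970 + P) = (3474 + 1/3110)*(1970 + 52) = (3474 + 1/3110)*2022 = (10804141/3110)*2022 = 10922986551/1555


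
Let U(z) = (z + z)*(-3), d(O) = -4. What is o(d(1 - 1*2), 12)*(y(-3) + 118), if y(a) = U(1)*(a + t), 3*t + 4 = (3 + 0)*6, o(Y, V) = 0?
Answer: 0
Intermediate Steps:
U(z) = -6*z (U(z) = (2*z)*(-3) = -6*z)
t = 14/3 (t = -4/3 + ((3 + 0)*6)/3 = -4/3 + (3*6)/3 = -4/3 + (⅓)*18 = -4/3 + 6 = 14/3 ≈ 4.6667)
y(a) = -28 - 6*a (y(a) = (-6*1)*(a + 14/3) = -6*(14/3 + a) = -28 - 6*a)
o(d(1 - 1*2), 12)*(y(-3) + 118) = 0*((-28 - 6*(-3)) + 118) = 0*((-28 + 18) + 118) = 0*(-10 + 118) = 0*108 = 0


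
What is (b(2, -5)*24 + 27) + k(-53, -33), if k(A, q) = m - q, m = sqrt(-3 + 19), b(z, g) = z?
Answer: 112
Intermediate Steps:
m = 4 (m = sqrt(16) = 4)
k(A, q) = 4 - q
(b(2, -5)*24 + 27) + k(-53, -33) = (2*24 + 27) + (4 - 1*(-33)) = (48 + 27) + (4 + 33) = 75 + 37 = 112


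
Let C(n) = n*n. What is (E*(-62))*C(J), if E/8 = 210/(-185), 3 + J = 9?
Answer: 749952/37 ≈ 20269.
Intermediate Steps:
J = 6 (J = -3 + 9 = 6)
C(n) = n²
E = -336/37 (E = 8*(210/(-185)) = 8*(210*(-1/185)) = 8*(-42/37) = -336/37 ≈ -9.0811)
(E*(-62))*C(J) = -336/37*(-62)*6² = (20832/37)*36 = 749952/37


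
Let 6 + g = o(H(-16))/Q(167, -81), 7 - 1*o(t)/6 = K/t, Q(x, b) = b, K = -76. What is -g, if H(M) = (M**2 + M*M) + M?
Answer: 10931/1674 ≈ 6.5299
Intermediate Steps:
H(M) = M + 2*M**2 (H(M) = (M**2 + M**2) + M = 2*M**2 + M = M + 2*M**2)
o(t) = 42 + 456/t (o(t) = 42 - (-456)/t = 42 + 456/t)
g = -10931/1674 (g = -6 + (42 + 456/((-16*(1 + 2*(-16)))))/(-81) = -6 + (42 + 456/((-16*(1 - 32))))*(-1/81) = -6 + (42 + 456/((-16*(-31))))*(-1/81) = -6 + (42 + 456/496)*(-1/81) = -6 + (42 + 456*(1/496))*(-1/81) = -6 + (42 + 57/62)*(-1/81) = -6 + (2661/62)*(-1/81) = -6 - 887/1674 = -10931/1674 ≈ -6.5299)
-g = -1*(-10931/1674) = 10931/1674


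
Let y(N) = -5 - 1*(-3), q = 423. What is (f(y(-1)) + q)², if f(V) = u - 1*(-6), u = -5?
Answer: 179776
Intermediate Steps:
y(N) = -2 (y(N) = -5 + 3 = -2)
f(V) = 1 (f(V) = -5 - 1*(-6) = -5 + 6 = 1)
(f(y(-1)) + q)² = (1 + 423)² = 424² = 179776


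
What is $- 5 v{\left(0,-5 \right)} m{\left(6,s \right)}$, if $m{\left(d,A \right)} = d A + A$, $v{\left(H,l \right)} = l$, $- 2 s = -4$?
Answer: $350$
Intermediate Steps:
$s = 2$ ($s = \left(- \frac{1}{2}\right) \left(-4\right) = 2$)
$m{\left(d,A \right)} = A + A d$ ($m{\left(d,A \right)} = A d + A = A + A d$)
$- 5 v{\left(0,-5 \right)} m{\left(6,s \right)} = \left(-5\right) \left(-5\right) 2 \left(1 + 6\right) = 25 \cdot 2 \cdot 7 = 25 \cdot 14 = 350$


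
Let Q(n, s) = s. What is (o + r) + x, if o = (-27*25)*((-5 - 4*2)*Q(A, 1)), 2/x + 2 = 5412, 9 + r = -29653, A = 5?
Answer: -56499334/2705 ≈ -20887.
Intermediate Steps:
r = -29662 (r = -9 - 29653 = -29662)
x = 1/2705 (x = 2/(-2 + 5412) = 2/5410 = 2*(1/5410) = 1/2705 ≈ 0.00036969)
o = 8775 (o = (-27*25)*((-5 - 4*2)*1) = -675*(-5 - 8) = -(-8775) = -675*(-13) = 8775)
(o + r) + x = (8775 - 29662) + 1/2705 = -20887 + 1/2705 = -56499334/2705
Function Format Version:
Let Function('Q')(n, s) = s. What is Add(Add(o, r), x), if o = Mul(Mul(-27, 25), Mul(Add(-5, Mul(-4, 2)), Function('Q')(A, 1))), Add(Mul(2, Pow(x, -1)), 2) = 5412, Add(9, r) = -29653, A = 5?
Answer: Rational(-56499334, 2705) ≈ -20887.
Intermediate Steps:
r = -29662 (r = Add(-9, -29653) = -29662)
x = Rational(1, 2705) (x = Mul(2, Pow(Add(-2, 5412), -1)) = Mul(2, Pow(5410, -1)) = Mul(2, Rational(1, 5410)) = Rational(1, 2705) ≈ 0.00036969)
o = 8775 (o = Mul(Mul(-27, 25), Mul(Add(-5, Mul(-4, 2)), 1)) = Mul(-675, Mul(Add(-5, -8), 1)) = Mul(-675, Mul(-13, 1)) = Mul(-675, -13) = 8775)
Add(Add(o, r), x) = Add(Add(8775, -29662), Rational(1, 2705)) = Add(-20887, Rational(1, 2705)) = Rational(-56499334, 2705)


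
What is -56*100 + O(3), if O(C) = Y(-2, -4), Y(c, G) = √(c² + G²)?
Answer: -5600 + 2*√5 ≈ -5595.5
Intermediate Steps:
Y(c, G) = √(G² + c²)
O(C) = 2*√5 (O(C) = √((-4)² + (-2)²) = √(16 + 4) = √20 = 2*√5)
-56*100 + O(3) = -56*100 + 2*√5 = -5600 + 2*√5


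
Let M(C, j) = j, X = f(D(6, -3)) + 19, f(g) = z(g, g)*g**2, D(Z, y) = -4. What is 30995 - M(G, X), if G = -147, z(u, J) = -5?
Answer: 31056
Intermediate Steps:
f(g) = -5*g**2
X = -61 (X = -5*(-4)**2 + 19 = -5*16 + 19 = -80 + 19 = -61)
30995 - M(G, X) = 30995 - 1*(-61) = 30995 + 61 = 31056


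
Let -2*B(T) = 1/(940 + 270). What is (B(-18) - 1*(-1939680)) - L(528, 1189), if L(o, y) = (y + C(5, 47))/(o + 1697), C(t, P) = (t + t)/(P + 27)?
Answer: 77287110192503/39845300 ≈ 1.9397e+6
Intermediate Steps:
C(t, P) = 2*t/(27 + P) (C(t, P) = (2*t)/(27 + P) = 2*t/(27 + P))
L(o, y) = (5/37 + y)/(1697 + o) (L(o, y) = (y + 2*5/(27 + 47))/(o + 1697) = (y + 2*5/74)/(1697 + o) = (y + 2*5*(1/74))/(1697 + o) = (y + 5/37)/(1697 + o) = (5/37 + y)/(1697 + o))
B(T) = -1/2420 (B(T) = -1/(2*(940 + 270)) = -½/1210 = -½*1/1210 = -1/2420)
(B(-18) - 1*(-1939680)) - L(528, 1189) = (-1/2420 - 1*(-1939680)) - (5/37 + 1189)/(1697 + 528) = (-1/2420 + 1939680) - 43998/(2225*37) = 4694025599/2420 - 43998/(2225*37) = 4694025599/2420 - 1*43998/82325 = 4694025599/2420 - 43998/82325 = 77287110192503/39845300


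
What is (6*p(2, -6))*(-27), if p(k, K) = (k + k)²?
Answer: -2592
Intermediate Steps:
p(k, K) = 4*k² (p(k, K) = (2*k)² = 4*k²)
(6*p(2, -6))*(-27) = (6*(4*2²))*(-27) = (6*(4*4))*(-27) = (6*16)*(-27) = 96*(-27) = -2592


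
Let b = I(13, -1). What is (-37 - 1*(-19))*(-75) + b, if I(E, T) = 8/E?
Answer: 17558/13 ≈ 1350.6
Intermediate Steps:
b = 8/13 ≈ 0.61539
(-37 - 1*(-19))*(-75) + b = (-37 - 1*(-19))*(-75) + 8/13 = (-37 + 19)*(-75) + 8/13 = -18*(-75) + 8/13 = 1350 + 8/13 = 17558/13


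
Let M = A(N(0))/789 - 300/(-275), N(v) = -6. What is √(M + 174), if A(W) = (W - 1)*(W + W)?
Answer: √1466305478/2893 ≈ 13.236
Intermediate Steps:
A(W) = 2*W*(-1 + W) (A(W) = (-1 + W)*(2*W) = 2*W*(-1 + W))
M = 3464/2893 (M = (2*(-6)*(-1 - 6))/789 - 300/(-275) = (2*(-6)*(-7))*(1/789) - 300*(-1/275) = 84*(1/789) + 12/11 = 28/263 + 12/11 = 3464/2893 ≈ 1.1974)
√(M + 174) = √(3464/2893 + 174) = √(506846/2893) = √1466305478/2893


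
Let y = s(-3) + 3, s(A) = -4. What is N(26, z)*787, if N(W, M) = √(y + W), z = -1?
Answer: 3935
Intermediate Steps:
y = -1 (y = -4 + 3 = -1)
N(W, M) = √(-1 + W)
N(26, z)*787 = √(-1 + 26)*787 = √25*787 = 5*787 = 3935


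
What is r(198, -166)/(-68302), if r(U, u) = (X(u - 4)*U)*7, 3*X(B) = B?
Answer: 39270/34151 ≈ 1.1499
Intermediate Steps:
X(B) = B/3
r(U, u) = 7*U*(-4/3 + u/3) (r(U, u) = (((u - 4)/3)*U)*7 = (((-4 + u)/3)*U)*7 = ((-4/3 + u/3)*U)*7 = (U*(-4/3 + u/3))*7 = 7*U*(-4/3 + u/3))
r(198, -166)/(-68302) = ((7/3)*198*(-4 - 166))/(-68302) = ((7/3)*198*(-170))*(-1/68302) = -78540*(-1/68302) = 39270/34151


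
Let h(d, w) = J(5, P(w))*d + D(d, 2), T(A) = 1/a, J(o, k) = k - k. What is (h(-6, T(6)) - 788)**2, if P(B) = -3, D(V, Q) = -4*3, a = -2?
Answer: 640000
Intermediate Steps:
D(V, Q) = -12
J(o, k) = 0
T(A) = -1/2 (T(A) = 1/(-2) = -1/2)
h(d, w) = -12 (h(d, w) = 0*d - 12 = 0 - 12 = -12)
(h(-6, T(6)) - 788)**2 = (-12 - 788)**2 = (-800)**2 = 640000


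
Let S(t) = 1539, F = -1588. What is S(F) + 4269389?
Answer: 4270928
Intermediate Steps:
S(F) + 4269389 = 1539 + 4269389 = 4270928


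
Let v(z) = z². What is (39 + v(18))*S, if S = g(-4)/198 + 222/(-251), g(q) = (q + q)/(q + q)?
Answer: -480755/1506 ≈ -319.23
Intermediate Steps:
g(q) = 1 (g(q) = (2*q)/((2*q)) = (2*q)*(1/(2*q)) = 1)
S = -43705/49698 (S = 1/198 + 222/(-251) = 1*(1/198) + 222*(-1/251) = 1/198 - 222/251 = -43705/49698 ≈ -0.87941)
(39 + v(18))*S = (39 + 18²)*(-43705/49698) = (39 + 324)*(-43705/49698) = 363*(-43705/49698) = -480755/1506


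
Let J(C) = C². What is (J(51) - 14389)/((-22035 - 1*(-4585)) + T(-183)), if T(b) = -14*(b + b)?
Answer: 5894/6163 ≈ 0.95635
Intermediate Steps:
T(b) = -28*b
(J(51) - 14389)/((-22035 - 1*(-4585)) + T(-183)) = (51² - 14389)/((-22035 - 1*(-4585)) - 28*(-183)) = (2601 - 14389)/((-22035 + 4585) + 5124) = -11788/(-17450 + 5124) = -11788/(-12326) = -11788*(-1/12326) = 5894/6163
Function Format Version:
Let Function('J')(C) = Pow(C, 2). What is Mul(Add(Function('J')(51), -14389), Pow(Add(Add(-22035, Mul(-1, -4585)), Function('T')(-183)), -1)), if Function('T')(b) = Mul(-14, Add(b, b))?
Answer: Rational(5894, 6163) ≈ 0.95635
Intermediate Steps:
Function('T')(b) = Mul(-28, b) (Function('T')(b) = Mul(-14, Mul(2, b)) = Mul(-28, b))
Mul(Add(Function('J')(51), -14389), Pow(Add(Add(-22035, Mul(-1, -4585)), Function('T')(-183)), -1)) = Mul(Add(Pow(51, 2), -14389), Pow(Add(Add(-22035, Mul(-1, -4585)), Mul(-28, -183)), -1)) = Mul(Add(2601, -14389), Pow(Add(Add(-22035, 4585), 5124), -1)) = Mul(-11788, Pow(Add(-17450, 5124), -1)) = Mul(-11788, Pow(-12326, -1)) = Mul(-11788, Rational(-1, 12326)) = Rational(5894, 6163)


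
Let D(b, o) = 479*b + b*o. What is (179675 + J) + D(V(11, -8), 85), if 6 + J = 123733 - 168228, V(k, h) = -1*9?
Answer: 130098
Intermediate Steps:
V(k, h) = -9
J = -44501 (J = -6 + (123733 - 168228) = -6 - 44495 = -44501)
(179675 + J) + D(V(11, -8), 85) = (179675 - 44501) - 9*(479 + 85) = 135174 - 9*564 = 135174 - 5076 = 130098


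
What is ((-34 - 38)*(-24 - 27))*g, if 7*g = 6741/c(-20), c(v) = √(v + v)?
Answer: -884034*I*√10/5 ≈ -5.5911e+5*I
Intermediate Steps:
c(v) = √2*√v (c(v) = √(2*v) = √2*√v)
g = -963*I*√10/20 (g = (6741/((√2*√(-20))))/7 = (6741/((√2*(2*I*√5))))/7 = (6741/((2*I*√10)))/7 = (6741*(-I*√10/20))/7 = (-6741*I*√10/20)/7 = -963*I*√10/20 ≈ -152.26*I)
((-34 - 38)*(-24 - 27))*g = ((-34 - 38)*(-24 - 27))*(-963*I*√10/20) = (-72*(-51))*(-963*I*√10/20) = 3672*(-963*I*√10/20) = -884034*I*√10/5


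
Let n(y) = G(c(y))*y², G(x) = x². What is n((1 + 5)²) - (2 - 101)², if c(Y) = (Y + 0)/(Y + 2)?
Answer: -3118257/361 ≈ -8637.8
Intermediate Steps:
c(Y) = Y/(2 + Y)
n(y) = y⁴/(2 + y)² (n(y) = (y/(2 + y))²*y² = (y²/(2 + y)²)*y² = y⁴/(2 + y)²)
n((1 + 5)²) - (2 - 101)² = ((1 + 5)²)⁴/(2 + (1 + 5)²)² - (2 - 101)² = (6²)⁴/(2 + 6²)² - 1*(-99)² = 36⁴/(2 + 36)² - 1*9801 = 1679616/38² - 9801 = 1679616*(1/1444) - 9801 = 419904/361 - 9801 = -3118257/361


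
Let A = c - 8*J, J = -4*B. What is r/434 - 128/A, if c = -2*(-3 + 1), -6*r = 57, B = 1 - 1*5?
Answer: 877/868 ≈ 1.0104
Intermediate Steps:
B = -4 (B = 1 - 5 = -4)
r = -19/2 (r = -⅙*57 = -19/2 ≈ -9.5000)
J = 16 (J = -4*(-4) = 16)
c = 4 (c = -2*(-2) = 4)
A = -124 (A = 4 - 8*16 = 4 - 128 = -124)
r/434 - 128/A = -19/2/434 - 128/(-124) = -19/2*1/434 - 128*(-1/124) = -19/868 + 32/31 = 877/868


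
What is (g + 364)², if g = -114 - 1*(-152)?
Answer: 161604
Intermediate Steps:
g = 38 (g = -114 + 152 = 38)
(g + 364)² = (38 + 364)² = 402² = 161604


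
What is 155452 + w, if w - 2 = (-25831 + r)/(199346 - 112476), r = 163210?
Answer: 13504426359/86870 ≈ 1.5546e+5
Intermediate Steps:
w = 311119/86870 (w = 2 + (-25831 + 163210)/(199346 - 112476) = 2 + 137379/86870 = 311119/86870 ≈ 3.5814)
155452 + w = 155452 + 311119/86870 = 13504426359/86870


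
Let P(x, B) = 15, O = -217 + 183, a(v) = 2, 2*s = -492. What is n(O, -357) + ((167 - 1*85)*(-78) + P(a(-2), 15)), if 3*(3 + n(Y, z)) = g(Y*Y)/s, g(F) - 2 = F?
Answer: -785425/123 ≈ -6385.6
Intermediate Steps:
s = -246 (s = (½)*(-492) = -246)
g(F) = 2 + F
O = -34
n(Y, z) = -1108/369 - Y²/738 (n(Y, z) = -3 + ((2 + Y*Y)/(-246))/3 = -3 + ((2 + Y²)*(-1/246))/3 = -3 + (-1/123 - Y²/246)/3 = -3 + (-1/369 - Y²/738) = -1108/369 - Y²/738)
n(O, -357) + ((167 - 1*85)*(-78) + P(a(-2), 15)) = (-1108/369 - 1/738*(-34)²) + ((167 - 1*85)*(-78) + 15) = (-1108/369 - 1/738*1156) + ((167 - 85)*(-78) + 15) = (-1108/369 - 578/369) + (82*(-78) + 15) = -562/123 + (-6396 + 15) = -562/123 - 6381 = -785425/123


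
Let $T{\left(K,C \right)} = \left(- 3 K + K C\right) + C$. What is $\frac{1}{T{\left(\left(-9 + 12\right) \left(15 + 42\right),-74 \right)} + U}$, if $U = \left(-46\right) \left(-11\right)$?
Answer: $- \frac{1}{12735} \approx -7.8524 \cdot 10^{-5}$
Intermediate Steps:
$T{\left(K,C \right)} = C - 3 K + C K$ ($T{\left(K,C \right)} = \left(- 3 K + C K\right) + C = C - 3 K + C K$)
$U = 506$
$\frac{1}{T{\left(\left(-9 + 12\right) \left(15 + 42\right),-74 \right)} + U} = \frac{1}{\left(-74 - 3 \left(-9 + 12\right) \left(15 + 42\right) - 74 \left(-9 + 12\right) \left(15 + 42\right)\right) + 506} = \frac{1}{\left(-74 - 3 \cdot 3 \cdot 57 - 74 \cdot 3 \cdot 57\right) + 506} = \frac{1}{\left(-74 - 513 - 12654\right) + 506} = \frac{1}{-13241 + 506} = \frac{1}{-12735} = - \frac{1}{12735}$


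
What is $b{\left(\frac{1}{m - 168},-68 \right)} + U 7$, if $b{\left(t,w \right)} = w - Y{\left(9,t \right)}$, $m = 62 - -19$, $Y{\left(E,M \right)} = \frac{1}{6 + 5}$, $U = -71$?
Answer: $- \frac{6216}{11} \approx -565.09$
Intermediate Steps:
$Y{\left(E,M \right)} = \frac{1}{11}$
$m = 81$ ($m = 62 + 19 = 81$)
$b{\left(t,w \right)} = - \frac{1}{11} + w$ ($b{\left(t,w \right)} = w - \frac{1}{11} = - \frac{1}{11} + w$)
$b{\left(\frac{1}{m - 168},-68 \right)} + U 7 = \left(- \frac{1}{11} - 68\right) - 497 = - \frac{749}{11} - 497 = - \frac{6216}{11}$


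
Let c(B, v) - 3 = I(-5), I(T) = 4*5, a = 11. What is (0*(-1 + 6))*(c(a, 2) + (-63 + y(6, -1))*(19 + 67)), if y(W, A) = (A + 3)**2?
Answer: 0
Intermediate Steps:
I(T) = 20
c(B, v) = 23 (c(B, v) = 3 + 20 = 23)
y(W, A) = (3 + A)**2
(0*(-1 + 6))*(c(a, 2) + (-63 + y(6, -1))*(19 + 67)) = (0*(-1 + 6))*(23 + (-63 + (3 - 1)**2)*(19 + 67)) = (0*5)*(23 + (-63 + 2**2)*86) = 0*(23 + (-63 + 4)*86) = 0*(23 - 59*86) = 0*(23 - 5074) = 0*(-5051) = 0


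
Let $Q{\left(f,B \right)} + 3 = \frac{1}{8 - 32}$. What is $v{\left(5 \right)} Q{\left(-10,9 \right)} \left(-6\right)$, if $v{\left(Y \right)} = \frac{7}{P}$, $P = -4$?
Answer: $- \frac{511}{16} \approx -31.938$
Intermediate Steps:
$v{\left(Y \right)} = - \frac{7}{4}$ ($v{\left(Y \right)} = \frac{7}{-4} = 7 \left(- \frac{1}{4}\right) = - \frac{7}{4}$)
$Q{\left(f,B \right)} = - \frac{73}{24}$ ($Q{\left(f,B \right)} = -3 + \frac{1}{8 - 32} = -3 + \frac{1}{-24} = -3 - \frac{1}{24} = - \frac{73}{24}$)
$v{\left(5 \right)} Q{\left(-10,9 \right)} \left(-6\right) = \left(- \frac{7}{4}\right) \left(- \frac{73}{24}\right) \left(-6\right) = \frac{511}{96} \left(-6\right) = - \frac{511}{16}$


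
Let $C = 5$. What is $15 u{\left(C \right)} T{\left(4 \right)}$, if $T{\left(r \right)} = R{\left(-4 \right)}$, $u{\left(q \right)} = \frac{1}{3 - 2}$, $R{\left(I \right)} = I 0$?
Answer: $0$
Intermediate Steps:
$R{\left(I \right)} = 0$
$u{\left(q \right)} = 1$ ($u{\left(q \right)} = 1^{-1} = 1$)
$T{\left(r \right)} = 0$
$15 u{\left(C \right)} T{\left(4 \right)} = 15 \cdot 1 \cdot 0 = 15 \cdot 0 = 0$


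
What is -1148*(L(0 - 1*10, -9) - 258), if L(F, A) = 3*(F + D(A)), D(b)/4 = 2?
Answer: 303072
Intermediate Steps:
D(b) = 8 (D(b) = 4*2 = 8)
L(F, A) = 24 + 3*F (L(F, A) = 3*(F + 8) = 3*(8 + F) = 24 + 3*F)
-1148*(L(0 - 1*10, -9) - 258) = -1148*((24 + 3*(0 - 1*10)) - 258) = -1148*((24 + 3*(0 - 10)) - 258) = -1148*((24 + 3*(-10)) - 258) = -1148*((24 - 30) - 258) = -1148*(-6 - 258) = -1148*(-264) = 303072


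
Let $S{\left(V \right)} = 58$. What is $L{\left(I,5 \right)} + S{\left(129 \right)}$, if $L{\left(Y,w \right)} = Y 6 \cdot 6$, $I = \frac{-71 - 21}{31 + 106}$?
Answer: $\frac{4634}{137} \approx 33.825$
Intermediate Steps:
$I = - \frac{92}{137}$ ($I = \frac{-71 - 21}{137} = \left(-92\right) \frac{1}{137} = - \frac{92}{137} \approx -0.67153$)
$L{\left(Y,w \right)} = 36 Y$ ($L{\left(Y,w \right)} = 6 Y 6 = 36 Y$)
$L{\left(I,5 \right)} + S{\left(129 \right)} = 36 \left(- \frac{92}{137}\right) + 58 = - \frac{3312}{137} + 58 = \frac{4634}{137}$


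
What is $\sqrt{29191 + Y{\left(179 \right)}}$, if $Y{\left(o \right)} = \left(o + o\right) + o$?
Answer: $4 \sqrt{1858} \approx 172.42$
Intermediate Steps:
$Y{\left(o \right)} = 3 o$ ($Y{\left(o \right)} = 2 o + o = 3 o$)
$\sqrt{29191 + Y{\left(179 \right)}} = \sqrt{29191 + 3 \cdot 179} = \sqrt{29191 + 537} = \sqrt{29728} = 4 \sqrt{1858}$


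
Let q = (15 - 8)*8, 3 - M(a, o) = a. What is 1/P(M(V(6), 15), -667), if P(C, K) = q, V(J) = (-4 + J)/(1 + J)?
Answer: 1/56 ≈ 0.017857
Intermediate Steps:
V(J) = (-4 + J)/(1 + J)
M(a, o) = 3 - a
q = 56 (q = 7*8 = 56)
P(C, K) = 56
1/P(M(V(6), 15), -667) = 1/56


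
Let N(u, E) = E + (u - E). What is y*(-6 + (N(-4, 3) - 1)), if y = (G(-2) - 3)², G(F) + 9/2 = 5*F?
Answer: -13475/4 ≈ -3368.8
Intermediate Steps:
G(F) = -9/2 + 5*F
N(u, E) = u
y = 1225/4 (y = ((-9/2 + 5*(-2)) - 3)² = ((-9/2 - 10) - 3)² = (-29/2 - 3)² = (-35/2)² = 1225/4 ≈ 306.25)
y*(-6 + (N(-4, 3) - 1)) = 1225*(-6 + (-4 - 1))/4 = 1225*(-6 - 5)/4 = (1225/4)*(-11) = -13475/4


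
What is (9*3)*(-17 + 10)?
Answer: -189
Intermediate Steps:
(9*3)*(-17 + 10) = 27*(-7) = -189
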